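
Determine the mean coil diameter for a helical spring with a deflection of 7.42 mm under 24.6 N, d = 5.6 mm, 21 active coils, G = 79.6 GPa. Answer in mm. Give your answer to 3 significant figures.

Required rate k = F/δ = 24.6/7.42 = 3.3154 N/mm
D = (Gd⁴/(8N_a·k))^(1/3) = (79.6×10³·5.6⁴/(8·21·3.3154))^(1/3)
  = (140548)^(1/3) = 51.9926 mm

52.0 mm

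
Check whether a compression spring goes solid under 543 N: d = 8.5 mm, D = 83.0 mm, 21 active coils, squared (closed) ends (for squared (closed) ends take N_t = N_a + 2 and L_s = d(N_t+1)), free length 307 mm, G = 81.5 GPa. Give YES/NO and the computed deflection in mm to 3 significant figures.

YES, δ = 123 mm

k = Gd⁴/(8D³N_a) = (81.5×10³)(8.5⁴)/(8·83.0³·21) = 4.4288 N/mm
N_t = 23; L_s = 8.5·24 = 204 mm; δ_solid = L₀ − L_s = 307 − 204 = 103 mm
δ = F/k = 543/4.4288 = 122.61 mm
δ ≥ δ_solid → spring goes solid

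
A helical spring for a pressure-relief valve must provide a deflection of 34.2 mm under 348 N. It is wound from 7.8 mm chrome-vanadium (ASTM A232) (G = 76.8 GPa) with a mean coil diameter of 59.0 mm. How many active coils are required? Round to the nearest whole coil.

Required rate k = F/δ = 348/34.2 = 10.175 N/mm
N_a = Gd⁴/(8D³k) = (76.8×10³ × 7.8⁴)/(8 × 59.0³ × 10.175)
    = 2.84276e+08 / 1.67186e+07 = 17 → 17 coils

17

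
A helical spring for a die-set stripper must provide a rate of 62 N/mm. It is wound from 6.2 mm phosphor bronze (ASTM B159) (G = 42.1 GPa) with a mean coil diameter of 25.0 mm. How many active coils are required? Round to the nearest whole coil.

N_a = Gd⁴/(8D³k) = (42.1×10³ × 6.2⁴)/(8 × 25.0³ × 62)
    = 6.22084e+07 / 7.75e+06 = 8.027 → 8 coils

8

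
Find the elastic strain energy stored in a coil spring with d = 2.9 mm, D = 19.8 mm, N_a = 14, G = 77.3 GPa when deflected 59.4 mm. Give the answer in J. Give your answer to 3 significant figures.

k = Gd⁴/(8D³N_a) = (77.3×10³)(2.9⁴)/(8·19.8³·14) = 6.2887 N/mm
U = ½kδ² = 0.5 × 6.2887 × 59.4² = 11094 N·mm = 11.094 J

11.1 J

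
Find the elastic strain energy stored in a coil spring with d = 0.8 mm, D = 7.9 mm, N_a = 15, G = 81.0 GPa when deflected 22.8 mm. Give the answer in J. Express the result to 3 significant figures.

k = Gd⁴/(8D³N_a) = (81.0×10³)(0.8⁴)/(8·7.9³·15) = 0.56077 N/mm
U = ½kδ² = 0.5 × 0.56077 × 22.8² = 145.75 N·mm = 0.14575 J

0.146 J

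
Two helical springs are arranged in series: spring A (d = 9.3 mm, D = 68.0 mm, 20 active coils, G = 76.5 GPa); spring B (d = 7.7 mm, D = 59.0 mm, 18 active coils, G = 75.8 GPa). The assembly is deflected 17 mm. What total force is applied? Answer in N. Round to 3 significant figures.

85.5 N

k_A = Gd⁴/(8D³N_a) = (76.5×10³)(9.3⁴)/(8·68.0³·20) = 11.375 N/mm
k_B = Gd⁴/(8D³N_a) = (75.8×10³)(7.7⁴)/(8·59.0³·18) = 9.0098 N/mm
Series: 1/k_eq = 1/11.375 + 1/9.0098 = 0.1989; k_eq = 5.0276 N/mm
F = k_eq·δ = 5.0276·17 = 85.468 N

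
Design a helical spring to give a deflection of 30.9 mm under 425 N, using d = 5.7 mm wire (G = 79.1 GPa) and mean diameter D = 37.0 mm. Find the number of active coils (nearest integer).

15

Required rate k = F/δ = 425/30.9 = 13.754 N/mm
N_a = Gd⁴/(8D³k) = (79.1×10³ × 5.7⁴)/(8 × 37.0³ × 13.754)
    = 8.3498e+07 / 5.57347e+06 = 14.98 → 15 coils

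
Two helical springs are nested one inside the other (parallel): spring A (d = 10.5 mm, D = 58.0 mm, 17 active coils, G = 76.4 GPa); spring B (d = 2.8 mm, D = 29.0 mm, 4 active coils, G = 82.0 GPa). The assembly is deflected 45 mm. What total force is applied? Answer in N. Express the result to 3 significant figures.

k_A = Gd⁴/(8D³N_a) = (76.4×10³)(10.5⁴)/(8·58.0³·17) = 34.997 N/mm
k_B = Gd⁴/(8D³N_a) = (82.0×10³)(2.8⁴)/(8·29.0³·4) = 6.4581 N/mm
Parallel: k_eq = 34.997 + 6.4581 = 41.455 N/mm
F = k_eq·δ = 41.455·45 = 1865.5 N

1870 N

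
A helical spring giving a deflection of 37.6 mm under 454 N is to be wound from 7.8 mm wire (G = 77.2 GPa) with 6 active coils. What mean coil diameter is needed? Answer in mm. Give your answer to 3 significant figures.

79.0 mm

Required rate k = F/δ = 454/37.6 = 12.074 N/mm
D = (Gd⁴/(8N_a·k))^(1/3) = (77.2×10³·7.8⁴/(8·6·12.074))^(1/3)
  = (493045)^(1/3) = 79.0003 mm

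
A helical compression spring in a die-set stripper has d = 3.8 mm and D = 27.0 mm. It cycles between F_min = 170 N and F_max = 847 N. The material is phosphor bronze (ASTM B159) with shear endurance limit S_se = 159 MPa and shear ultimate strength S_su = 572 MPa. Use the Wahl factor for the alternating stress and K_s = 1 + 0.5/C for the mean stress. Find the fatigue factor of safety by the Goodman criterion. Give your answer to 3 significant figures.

0.226

C = D/d = 27.0/3.8 = 7.1053; K_W = (4C−1)/(4C−4)+0.615/C = 1.2094; K_s = 1+0.5/C = 1.0704
F_a = (F_max−F_min)/2 = 338.5 N; F_m = (F_max+F_min)/2 = 508.5 N
τ_a = K_W·8F_aD/(πd³) = 1.2094 × 424.14 = 512.96 MPa
τ_m = K_s·8F_mD/(πd³) = 1.0704 × 637.15 = 681.99 MPa
Goodman: 1/n_f = τ_a/S_se + τ_m/S_su = 512.96/159 + 681.99/572 = 3.22615 + 1.19229 = 4.4184
n_f = 1/4.4184 = 0.2263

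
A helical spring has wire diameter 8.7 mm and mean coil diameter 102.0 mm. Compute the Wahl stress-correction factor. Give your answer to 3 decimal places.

C = D/d = 102.0/8.7 = 11.7241
K_W = (4C−1)/(4C−4) + 0.615/C = 45.897/42.897 + 0.0525 = 1.1224

1.122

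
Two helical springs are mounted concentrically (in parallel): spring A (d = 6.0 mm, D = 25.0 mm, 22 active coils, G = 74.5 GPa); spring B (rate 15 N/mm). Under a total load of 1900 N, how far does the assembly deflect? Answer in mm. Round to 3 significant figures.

k_A = Gd⁴/(8D³N_a) = (74.5×10³)(6.0⁴)/(8·25.0³·22) = 35.11 N/mm
Parallel: k_eq = 35.11 + 15 = 50.11 N/mm
δ = F/k_eq = 1900/50.11 = 37.917 mm

37.9 mm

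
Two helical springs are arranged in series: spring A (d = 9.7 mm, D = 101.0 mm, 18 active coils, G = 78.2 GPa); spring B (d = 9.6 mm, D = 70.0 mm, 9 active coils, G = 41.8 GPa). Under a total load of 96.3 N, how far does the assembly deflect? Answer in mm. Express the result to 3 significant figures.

27.3 mm

k_A = Gd⁴/(8D³N_a) = (78.2×10³)(9.7⁴)/(8·101.0³·18) = 4.6662 N/mm
k_B = Gd⁴/(8D³N_a) = (41.8×10³)(9.6⁴)/(8·70.0³·9) = 14.376 N/mm
Series: 1/k_eq = 1/4.6662 + 1/14.376 = 0.28387; k_eq = 3.5228 N/mm
δ = F/k_eq = 96.3/3.5228 = 27.336 mm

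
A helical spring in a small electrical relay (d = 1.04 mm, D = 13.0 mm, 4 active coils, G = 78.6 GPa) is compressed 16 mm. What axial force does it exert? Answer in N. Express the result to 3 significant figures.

20.9 N

k = Gd⁴/(8D³N_a) = (78.6×10³)(1.04⁴)/(8·13.0³·4) = 1.3079 N/mm
F = k·δ = 1.3079 × 16 = 20.926 N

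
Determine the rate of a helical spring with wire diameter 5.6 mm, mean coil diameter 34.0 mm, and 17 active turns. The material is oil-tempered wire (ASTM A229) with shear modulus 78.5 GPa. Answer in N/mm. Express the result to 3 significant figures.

k = Gd⁴/(8D³N_a) = (78.5×10³ × 5.6⁴) / (8 × 34.0³ × 17)
  = 7.72008e+07 / 5.34534e+06 = 14.443 N/mm

14.4 N/mm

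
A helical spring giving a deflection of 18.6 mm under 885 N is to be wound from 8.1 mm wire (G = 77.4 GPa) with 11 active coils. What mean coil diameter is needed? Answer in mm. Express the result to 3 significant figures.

43.0 mm

Required rate k = F/δ = 885/18.6 = 47.581 N/mm
D = (Gd⁴/(8N_a·k))^(1/3) = (77.4×10³·8.1⁴/(8·11·47.581))^(1/3)
  = (79573.4)^(1/3) = 43.0120 mm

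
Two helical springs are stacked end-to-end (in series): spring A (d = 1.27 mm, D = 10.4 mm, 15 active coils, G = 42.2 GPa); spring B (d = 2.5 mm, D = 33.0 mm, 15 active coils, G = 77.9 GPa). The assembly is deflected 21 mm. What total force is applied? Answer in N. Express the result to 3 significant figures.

k_A = Gd⁴/(8D³N_a) = (42.2×10³)(1.27⁴)/(8·10.4³·15) = 0.81329 N/mm
k_B = Gd⁴/(8D³N_a) = (77.9×10³)(2.5⁴)/(8·33.0³·15) = 0.70563 N/mm
Series: 1/k_eq = 1/0.81329 + 1/0.70563 = 2.6468; k_eq = 0.37782 N/mm
F = k_eq·δ = 0.37782·21 = 7.9342 N

7.93 N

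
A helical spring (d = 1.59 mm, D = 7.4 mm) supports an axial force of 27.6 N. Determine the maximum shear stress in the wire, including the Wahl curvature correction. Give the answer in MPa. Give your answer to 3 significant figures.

Spring index C = D/d = 7.4/1.59 = 4.6541
K_W = (4C−1)/(4C−4) + 0.615/C = 17.616/14.616 + 0.1321 = 1.3374
τ₀ = 8FD/(πd³) = 8·27.6·7.4/(π·1.59³) = 1633.92/12.628 = 129.39 MPa
τ_max = K·τ₀ = 1.3374 × 129.39 = 173.04 MPa

173 MPa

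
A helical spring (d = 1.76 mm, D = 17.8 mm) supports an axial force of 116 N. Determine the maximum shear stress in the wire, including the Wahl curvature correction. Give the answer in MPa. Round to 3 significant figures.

Spring index C = D/d = 17.8/1.76 = 10.1136
K_W = (4C−1)/(4C−4) + 0.615/C = 39.455/36.455 + 0.0608 = 1.1431
τ₀ = 8FD/(πd³) = 8·116·17.8/(π·1.76³) = 16518.4/17.127 = 964.45 MPa
τ_max = K·τ₀ = 1.1431 × 964.45 = 1102.5 MPa

1100 MPa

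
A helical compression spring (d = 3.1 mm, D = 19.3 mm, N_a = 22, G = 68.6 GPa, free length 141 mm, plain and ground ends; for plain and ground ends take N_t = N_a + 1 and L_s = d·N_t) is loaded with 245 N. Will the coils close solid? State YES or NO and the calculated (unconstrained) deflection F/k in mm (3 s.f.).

k = Gd⁴/(8D³N_a) = (68.6×10³)(3.1⁴)/(8·19.3³·22) = 5.0071 N/mm
N_t = 23; L_s = 3.1·23 = 71.3 mm; δ_solid = L₀ − L_s = 141 − 71.3 = 69.7 mm
δ = F/k = 245/5.0071 = 48.931 mm
δ < δ_solid → spring does not go solid

NO, δ = 48.9 mm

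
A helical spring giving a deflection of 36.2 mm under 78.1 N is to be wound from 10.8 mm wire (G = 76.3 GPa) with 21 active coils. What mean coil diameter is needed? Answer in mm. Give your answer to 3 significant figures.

142 mm

Required rate k = F/δ = 78.1/36.2 = 2.1575 N/mm
D = (Gd⁴/(8N_a·k))^(1/3) = (76.3×10³·10.8⁴/(8·21·2.1575))^(1/3)
  = (2.86397e+06)^(1/3) = 142.0112 mm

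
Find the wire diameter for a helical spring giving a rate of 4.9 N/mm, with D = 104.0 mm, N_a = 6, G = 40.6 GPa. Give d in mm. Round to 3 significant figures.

d = (8D³N_a·k / G)^(1/4) = (8·104.0³·6·4.9 / (40.6×10³))^0.25
  = (6516.5)^0.25 = 8.9847 mm

8.98 mm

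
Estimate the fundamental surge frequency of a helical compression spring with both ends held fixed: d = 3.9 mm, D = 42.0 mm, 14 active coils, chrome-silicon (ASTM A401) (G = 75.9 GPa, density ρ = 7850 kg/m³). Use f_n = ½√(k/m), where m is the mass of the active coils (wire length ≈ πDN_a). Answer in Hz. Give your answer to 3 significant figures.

k = Gd⁴/(8D³N_a) = (75.9×10³)(3.9⁴)/(8·42.0³·14) = 2.1161 N/mm = 2116.1 N/m
Wire length L = πDN_a = π·42.0·14 = 1847.3 mm
m = ρ·(πd²/4)·L = 7850 × 11.946×10⁻⁶ m² × 1.8473 m = 0.17323 kg
f_n = ½√(k/m) = 0.5·√(2116.1/0.17323) = 0.5·√(12216) = 55.262 Hz

55.3 Hz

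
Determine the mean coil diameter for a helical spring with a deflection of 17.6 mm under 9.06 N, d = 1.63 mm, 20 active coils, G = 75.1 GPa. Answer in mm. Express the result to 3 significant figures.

Required rate k = F/δ = 9.06/17.6 = 0.51477 N/mm
D = (Gd⁴/(8N_a·k))^(1/3) = (75.1×10³·1.63⁴/(8·20·0.51477))^(1/3)
  = (6436.58)^(1/3) = 18.6017 mm

18.6 mm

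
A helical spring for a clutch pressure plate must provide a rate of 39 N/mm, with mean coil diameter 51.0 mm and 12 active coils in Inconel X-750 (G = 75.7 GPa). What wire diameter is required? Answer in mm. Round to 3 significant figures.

9.00 mm

d = (8D³N_a·k / G)^(1/4) = (8·51.0³·12·39 / (75.7×10³))^0.25
  = (6560.7)^0.25 = 8.9999 mm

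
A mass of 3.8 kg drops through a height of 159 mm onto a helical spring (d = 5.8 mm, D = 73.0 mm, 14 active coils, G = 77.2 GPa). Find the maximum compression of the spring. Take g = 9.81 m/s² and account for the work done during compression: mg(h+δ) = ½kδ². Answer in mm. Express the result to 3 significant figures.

k = Gd⁴/(8D³N_a) = (77.2×10³)(5.8⁴)/(8·73.0³·14) = 2.0051 N/mm
W = mg = 3.8 × 9.81 = 37.278 N
½kδ² − Wδ − Wh = 0 → δ = (W + √(W² + 2kWh))/k
δ = (37.278 + √(1389.6 + 23769.6))/2.0051 = (37.278 + 158.62)/2.0051 = 97.697 mm

97.7 mm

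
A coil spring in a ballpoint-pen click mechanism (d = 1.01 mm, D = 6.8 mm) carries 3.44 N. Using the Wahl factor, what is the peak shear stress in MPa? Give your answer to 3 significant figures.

70.7 MPa

Spring index C = D/d = 6.8/1.01 = 6.7327
K_W = (4C−1)/(4C−4) + 0.615/C = 25.931/22.931 + 0.0913 = 1.2222
τ₀ = 8FD/(πd³) = 8·3.44·6.8/(π·1.01³) = 187.136/3.2368 = 57.815 MPa
τ_max = K·τ₀ = 1.2222 × 57.815 = 70.66 MPa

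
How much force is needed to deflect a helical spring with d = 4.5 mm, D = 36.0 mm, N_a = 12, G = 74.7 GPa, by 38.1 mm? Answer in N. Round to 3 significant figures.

k = Gd⁴/(8D³N_a) = (74.7×10³)(4.5⁴)/(8·36.0³·12) = 6.839 N/mm
F = k·δ = 6.839 × 38.1 = 260.57 N

261 N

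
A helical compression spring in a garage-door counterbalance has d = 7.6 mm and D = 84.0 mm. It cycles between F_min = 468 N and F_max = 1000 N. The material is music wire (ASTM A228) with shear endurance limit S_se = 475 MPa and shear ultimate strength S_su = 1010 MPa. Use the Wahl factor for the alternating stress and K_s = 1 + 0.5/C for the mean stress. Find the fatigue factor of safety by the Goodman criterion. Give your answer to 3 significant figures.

1.47

C = D/d = 84.0/7.6 = 11.0526; K_W = (4C−1)/(4C−4)+0.615/C = 1.1303; K_s = 1+0.5/C = 1.0452
F_a = (F_max−F_min)/2 = 266 N; F_m = (F_max+F_min)/2 = 734 N
τ_a = K_W·8F_aD/(πd³) = 1.1303 × 129.62 = 146.5 MPa
τ_m = K_s·8F_mD/(πd³) = 1.0452 × 357.66 = 373.84 MPa
Goodman: 1/n_f = τ_a/S_se + τ_m/S_su = 146.5/475 + 373.84/1010 = 0.30842 + 0.37014 = 0.67856
n_f = 1/0.67856 = 1.474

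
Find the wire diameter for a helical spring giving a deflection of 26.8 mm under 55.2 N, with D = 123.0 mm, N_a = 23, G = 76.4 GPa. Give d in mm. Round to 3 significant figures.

9.80 mm

Required rate k = F/δ = 55.2/26.8 = 2.0597 N/mm
d = (8D³N_a·k / G)^(1/4) = (8·123.0³·23·2.0597 / (76.4×10³))^0.25
  = (9230.9)^0.25 = 9.8019 mm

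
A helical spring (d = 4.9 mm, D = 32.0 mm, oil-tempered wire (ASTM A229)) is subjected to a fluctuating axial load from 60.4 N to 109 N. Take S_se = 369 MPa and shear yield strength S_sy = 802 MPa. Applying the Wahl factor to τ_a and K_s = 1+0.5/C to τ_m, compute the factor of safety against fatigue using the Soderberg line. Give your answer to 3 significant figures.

7.42

C = D/d = 32.0/4.9 = 6.5306; K_W = (4C−1)/(4C−4)+0.615/C = 1.2298; K_s = 1+0.5/C = 1.0766
F_a = (F_max−F_min)/2 = 24.3 N; F_m = (F_max+F_min)/2 = 84.7 N
τ_a = K_W·8F_aD/(πd³) = 1.2298 × 16.831 = 20.698 MPa
τ_m = K_s·8F_mD/(πd³) = 1.0766 × 58.666 = 63.157 MPa
Soderberg: 1/n_f = τ_a/S_se + τ_m/S_sy = 20.698/369 + 63.157/802 = 0.05609 + 0.07875 = 0.13484
n_f = 1/0.13484 = 7.416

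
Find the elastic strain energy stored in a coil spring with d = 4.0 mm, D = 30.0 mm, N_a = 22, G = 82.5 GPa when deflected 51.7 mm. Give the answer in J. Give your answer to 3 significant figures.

5.94 J

k = Gd⁴/(8D³N_a) = (82.5×10³)(4.0⁴)/(8·30.0³·22) = 4.4444 N/mm
U = ½kδ² = 0.5 × 4.4444 × 51.7² = 5939.8 N·mm = 5.9398 J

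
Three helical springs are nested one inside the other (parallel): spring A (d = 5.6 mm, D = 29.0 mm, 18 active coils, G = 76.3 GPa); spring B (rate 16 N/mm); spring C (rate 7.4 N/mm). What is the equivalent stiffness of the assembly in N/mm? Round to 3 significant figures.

44.8 N/mm

k_A = Gd⁴/(8D³N_a) = (76.3×10³)(5.6⁴)/(8·29.0³·18) = 21.366 N/mm
Parallel: k_eq = 21.366 + 16 + 7.4 = 44.766 N/mm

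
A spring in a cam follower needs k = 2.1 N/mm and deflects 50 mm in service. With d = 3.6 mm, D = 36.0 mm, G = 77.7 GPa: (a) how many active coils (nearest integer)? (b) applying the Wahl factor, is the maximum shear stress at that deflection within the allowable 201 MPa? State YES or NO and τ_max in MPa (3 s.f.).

N_a = Gd⁴/(8D³k) = (77.7×10³)(3.6⁴)/(8·36.0³·2.1) = 16.65 → N_a = 17
Actual rate k = Gd⁴/(8D³·17) = 2.0568 N/mm
Working load F = kδ = 2.0568·50 = 102.84 N
C = 36.0/3.6 = 10.0000; K_W = (4C−1)/(4C−4)+0.615/C = 1.1448
τ_max = K_W·8FD/(πd³) = 1.1448·202.06 = 231.33 MPa
τ_max > 201 MPa → exceeds allowable

(a) 17 coils; (b) NO, τ_max = 231 MPa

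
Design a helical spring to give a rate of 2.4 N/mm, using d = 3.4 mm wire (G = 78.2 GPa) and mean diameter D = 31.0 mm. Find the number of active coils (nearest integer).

N_a = Gd⁴/(8D³k) = (78.2×10³ × 3.4⁴)/(8 × 31.0³ × 2.4)
    = 1.04501e+07 / 571987 = 18.27 → 18 coils

18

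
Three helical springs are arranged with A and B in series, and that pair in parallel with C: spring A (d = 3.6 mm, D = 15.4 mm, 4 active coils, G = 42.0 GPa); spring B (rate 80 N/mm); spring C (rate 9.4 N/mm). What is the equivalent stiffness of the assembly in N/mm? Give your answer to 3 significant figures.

k_A = Gd⁴/(8D³N_a) = (42.0×10³)(3.6⁴)/(8·15.4³·4) = 60.36 N/mm
Springs A,B series: k_AB = 1/(1/60.36+1/80) = 34.403 N/mm; parallel with C: k_eq = 34.403+9.4 = 43.803 N/mm

43.8 N/mm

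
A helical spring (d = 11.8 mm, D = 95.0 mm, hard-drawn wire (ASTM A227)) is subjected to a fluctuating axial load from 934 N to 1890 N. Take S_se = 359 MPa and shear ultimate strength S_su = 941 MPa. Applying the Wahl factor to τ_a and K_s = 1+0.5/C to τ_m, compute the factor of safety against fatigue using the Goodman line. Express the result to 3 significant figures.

2.14

C = D/d = 95.0/11.8 = 8.0508; K_W = (4C−1)/(4C−4)+0.615/C = 1.1828; K_s = 1+0.5/C = 1.0621
F_a = (F_max−F_min)/2 = 478 N; F_m = (F_max+F_min)/2 = 1412 N
τ_a = K_W·8F_aD/(πd³) = 1.1828 × 70.379 = 83.242 MPa
τ_m = K_s·8F_mD/(πd³) = 1.0621 × 207.9 = 220.81 MPa
Goodman: 1/n_f = τ_a/S_se + τ_m/S_su = 83.242/359 + 220.81/941 = 0.23187 + 0.23466 = 0.46653
n_f = 1/0.46653 = 2.143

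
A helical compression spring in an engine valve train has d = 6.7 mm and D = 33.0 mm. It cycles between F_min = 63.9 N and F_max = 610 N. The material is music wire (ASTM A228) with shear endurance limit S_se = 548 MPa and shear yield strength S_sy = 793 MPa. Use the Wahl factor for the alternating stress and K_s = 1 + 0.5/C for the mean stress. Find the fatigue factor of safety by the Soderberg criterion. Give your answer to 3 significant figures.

3.19

C = D/d = 33.0/6.7 = 4.9254; K_W = (4C−1)/(4C−4)+0.615/C = 1.3159; K_s = 1+0.5/C = 1.1015
F_a = (F_max−F_min)/2 = 273.05 N; F_m = (F_max+F_min)/2 = 336.95 N
τ_a = K_W·8F_aD/(πd³) = 1.3159 × 76.291 = 100.39 MPa
τ_m = K_s·8F_mD/(πd³) = 1.1015 × 94.145 = 103.7 MPa
Soderberg: 1/n_f = τ_a/S_se + τ_m/S_sy = 100.39/548 + 103.7/793 = 0.18320 + 0.13077 = 0.31397
n_f = 1/0.31397 = 3.185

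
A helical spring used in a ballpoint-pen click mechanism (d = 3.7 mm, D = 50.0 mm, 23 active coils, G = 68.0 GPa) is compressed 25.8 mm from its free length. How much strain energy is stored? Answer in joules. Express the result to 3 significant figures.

0.184 J

k = Gd⁴/(8D³N_a) = (68.0×10³)(3.7⁴)/(8·50.0³·23) = 0.5541 N/mm
U = ½kδ² = 0.5 × 0.5541 × 25.8² = 184.42 N·mm = 0.18442 J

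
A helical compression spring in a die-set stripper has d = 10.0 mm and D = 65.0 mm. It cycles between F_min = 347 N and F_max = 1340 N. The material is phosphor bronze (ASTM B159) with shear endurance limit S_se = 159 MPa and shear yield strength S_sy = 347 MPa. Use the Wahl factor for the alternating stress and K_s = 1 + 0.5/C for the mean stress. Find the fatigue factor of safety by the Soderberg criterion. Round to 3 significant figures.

C = D/d = 65.0/10.0 = 6.5000; K_W = (4C−1)/(4C−4)+0.615/C = 1.2310; K_s = 1+0.5/C = 1.0769
F_a = (F_max−F_min)/2 = 496.5 N; F_m = (F_max+F_min)/2 = 843.5 N
τ_a = K_W·8F_aD/(πd³) = 1.2310 × 82.181 = 101.16 MPa
τ_m = K_s·8F_mD/(πd³) = 1.0769 × 139.62 = 150.36 MPa
Soderberg: 1/n_f = τ_a/S_se + τ_m/S_sy = 101.16/159 + 150.36/347 = 0.63625 + 0.43331 = 1.0696
n_f = 1/1.0696 = 0.935

0.935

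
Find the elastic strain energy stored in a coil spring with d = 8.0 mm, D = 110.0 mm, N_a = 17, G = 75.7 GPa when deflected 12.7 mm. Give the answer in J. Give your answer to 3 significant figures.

k = Gd⁴/(8D³N_a) = (75.7×10³)(8.0⁴)/(8·110.0³·17) = 1.7129 N/mm
U = ½kδ² = 0.5 × 1.7129 × 12.7² = 138.14 N·mm = 0.13814 J

0.138 J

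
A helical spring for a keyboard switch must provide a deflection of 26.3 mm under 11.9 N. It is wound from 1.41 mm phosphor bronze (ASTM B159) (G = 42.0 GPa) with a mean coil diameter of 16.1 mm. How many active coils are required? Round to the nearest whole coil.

Required rate k = F/δ = 11.9/26.3 = 0.45247 N/mm
N_a = Gd⁴/(8D³k) = (42.0×10³ × 1.41⁴)/(8 × 16.1³ × 0.45247)
    = 166007 / 15106.3 = 10.99 → 11 coils

11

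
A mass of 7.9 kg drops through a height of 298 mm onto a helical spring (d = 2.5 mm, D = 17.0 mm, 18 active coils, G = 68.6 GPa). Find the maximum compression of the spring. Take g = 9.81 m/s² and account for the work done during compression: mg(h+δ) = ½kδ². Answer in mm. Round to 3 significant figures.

k = Gd⁴/(8D³N_a) = (68.6×10³)(2.5⁴)/(8·17.0³·18) = 3.7877 N/mm
W = mg = 7.9 × 9.81 = 77.499 N
½kδ² − Wδ − Wh = 0 → δ = (W + √(W² + 2kWh))/k
δ = (77.499 + √(6006.1 + 174951))/3.7877 = (77.499 + 425.39)/3.7877 = 132.77 mm

133 mm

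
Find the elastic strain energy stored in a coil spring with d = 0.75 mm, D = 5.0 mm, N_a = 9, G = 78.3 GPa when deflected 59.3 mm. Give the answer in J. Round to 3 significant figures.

k = Gd⁴/(8D³N_a) = (78.3×10³)(0.75⁴)/(8·5.0³·9) = 2.7527 N/mm
U = ½kδ² = 0.5 × 2.7527 × 59.3² = 4840 N·mm = 4.84 J

4.84 J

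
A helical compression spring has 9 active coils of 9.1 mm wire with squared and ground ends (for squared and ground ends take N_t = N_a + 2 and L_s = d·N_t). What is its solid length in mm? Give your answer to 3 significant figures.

100 mm

squared and ground ends: N_t = N_a + 2 = 9 + 2 = 11
L_s = d·N_t = 9.1 × 11 = 100.1 mm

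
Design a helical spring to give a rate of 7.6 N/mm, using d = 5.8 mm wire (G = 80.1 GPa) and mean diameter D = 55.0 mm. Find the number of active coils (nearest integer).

9

N_a = Gd⁴/(8D³k) = (80.1×10³ × 5.8⁴)/(8 × 55.0³ × 7.6)
    = 9.06451e+07 / 1.01156e+07 = 8.961 → 9 coils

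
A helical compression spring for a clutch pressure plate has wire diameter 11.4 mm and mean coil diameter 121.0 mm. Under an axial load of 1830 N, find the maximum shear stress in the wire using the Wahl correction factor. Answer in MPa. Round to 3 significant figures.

432 MPa

Spring index C = D/d = 121.0/11.4 = 10.6140
K_W = (4C−1)/(4C−4) + 0.615/C = 41.456/38.456 + 0.0579 = 1.1360
τ₀ = 8FD/(πd³) = 8·1830·121.0/(π·11.4³) = 1.77144e+06/4654.4 = 380.59 MPa
τ_max = K·τ₀ = 1.1360 × 380.59 = 432.34 MPa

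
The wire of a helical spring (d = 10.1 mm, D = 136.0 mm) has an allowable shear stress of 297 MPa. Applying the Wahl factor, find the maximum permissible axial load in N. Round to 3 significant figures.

C = D/d = 136.0/10.1 = 13.4653
K_W = (4C−1)/(4C−4) + 0.615/C = 52.861/49.861 + 0.0457 = 1.1058
τ_max = K·8FD/(πd³) → F_max = τ_allow·πd³/(8DK)
F_max = 297·π·10.1³/(8·136.0·1.1058) = 9.6133e+05/1203.2 = 799 N

799 N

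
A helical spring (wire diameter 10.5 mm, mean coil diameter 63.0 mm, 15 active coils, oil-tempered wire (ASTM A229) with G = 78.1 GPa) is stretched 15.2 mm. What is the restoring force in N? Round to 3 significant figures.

k = Gd⁴/(8D³N_a) = (78.1×10³)(10.5⁴)/(8·63.0³·15) = 31.638 N/mm
F = k·δ = 31.638 × 15.2 = 480.89 N

481 N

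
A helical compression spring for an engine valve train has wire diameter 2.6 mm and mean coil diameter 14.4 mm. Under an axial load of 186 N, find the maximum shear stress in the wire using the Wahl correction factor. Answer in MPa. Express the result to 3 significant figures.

495 MPa

Spring index C = D/d = 14.4/2.6 = 5.5385
K_W = (4C−1)/(4C−4) + 0.615/C = 21.154/18.154 + 0.1110 = 1.2763
τ₀ = 8FD/(πd³) = 8·186·14.4/(π·2.6³) = 21427.2/55.217 = 388.06 MPa
τ_max = K·τ₀ = 1.2763 × 388.06 = 495.28 MPa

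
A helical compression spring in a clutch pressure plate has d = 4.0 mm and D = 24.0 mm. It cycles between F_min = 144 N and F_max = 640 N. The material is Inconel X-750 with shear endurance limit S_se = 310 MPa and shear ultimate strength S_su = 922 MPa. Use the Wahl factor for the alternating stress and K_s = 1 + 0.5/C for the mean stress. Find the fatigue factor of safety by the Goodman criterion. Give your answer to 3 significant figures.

C = D/d = 24.0/4.0 = 6.0000; K_W = (4C−1)/(4C−4)+0.615/C = 1.2525; K_s = 1+0.5/C = 1.0833
F_a = (F_max−F_min)/2 = 248 N; F_m = (F_max+F_min)/2 = 392 N
τ_a = K_W·8F_aD/(πd³) = 1.2525 × 236.82 = 296.62 MPa
τ_m = K_s·8F_mD/(πd³) = 1.0833 × 374.33 = 405.53 MPa
Goodman: 1/n_f = τ_a/S_se + τ_m/S_su = 296.62/310 + 405.53/922 = 0.95684 + 0.43983 = 1.3967
n_f = 1/1.3967 = 0.716

0.716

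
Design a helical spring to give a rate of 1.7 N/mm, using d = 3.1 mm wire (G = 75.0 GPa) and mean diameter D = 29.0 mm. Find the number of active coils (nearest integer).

N_a = Gd⁴/(8D³k) = (75.0×10³ × 3.1⁴)/(8 × 29.0³ × 1.7)
    = 6.92641e+06 / 331690 = 20.88 → 21 coils

21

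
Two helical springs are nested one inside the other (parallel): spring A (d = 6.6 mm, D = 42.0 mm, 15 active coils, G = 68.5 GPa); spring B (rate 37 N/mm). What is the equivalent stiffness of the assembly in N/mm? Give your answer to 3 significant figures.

k_A = Gd⁴/(8D³N_a) = (68.5×10³)(6.6⁴)/(8·42.0³·15) = 14.62 N/mm
Parallel: k_eq = 14.62 + 37 = 51.62 N/mm

51.6 N/mm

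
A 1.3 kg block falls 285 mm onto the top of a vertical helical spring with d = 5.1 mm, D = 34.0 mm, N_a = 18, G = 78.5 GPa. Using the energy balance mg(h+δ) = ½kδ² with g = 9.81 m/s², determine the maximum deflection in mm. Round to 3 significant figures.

29.2 mm

k = Gd⁴/(8D³N_a) = (78.5×10³)(5.1⁴)/(8·34.0³·18) = 9.3832 N/mm
W = mg = 1.3 × 9.81 = 12.753 N
½kδ² − Wδ − Wh = 0 → δ = (W + √(W² + 2kWh))/k
δ = (12.753 + √(162.64 + 68208.5))/9.3832 = (12.753 + 261.48)/9.3832 = 29.226 mm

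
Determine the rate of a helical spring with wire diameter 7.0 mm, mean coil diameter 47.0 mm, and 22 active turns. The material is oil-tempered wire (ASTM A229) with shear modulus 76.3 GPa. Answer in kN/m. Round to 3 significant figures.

k = Gd⁴/(8D³N_a) = (76.3×10³ × 7.0⁴) / (8 × 47.0³ × 22)
  = 1.83196e+08 / 1.82728e+07 = 10.026 N/mm

10.0 kN/m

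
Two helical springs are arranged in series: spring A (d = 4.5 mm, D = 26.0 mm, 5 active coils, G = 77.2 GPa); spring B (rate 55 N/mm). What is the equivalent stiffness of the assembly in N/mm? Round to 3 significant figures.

k_A = Gd⁴/(8D³N_a) = (77.2×10³)(4.5⁴)/(8·26.0³·5) = 45.028 N/mm
Series: 1/k_eq = 1/45.028 + 1/55 = 0.04039; k_eq = 24.759 N/mm

24.8 N/mm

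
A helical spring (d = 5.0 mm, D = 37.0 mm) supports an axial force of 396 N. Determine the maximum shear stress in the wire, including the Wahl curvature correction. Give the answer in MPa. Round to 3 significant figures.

358 MPa

Spring index C = D/d = 37.0/5.0 = 7.4000
K_W = (4C−1)/(4C−4) + 0.615/C = 28.600/25.600 + 0.0831 = 1.2003
τ₀ = 8FD/(πd³) = 8·396·37.0/(π·5.0³) = 117216/392.7 = 298.49 MPa
τ_max = K·τ₀ = 1.2003 × 298.49 = 358.27 MPa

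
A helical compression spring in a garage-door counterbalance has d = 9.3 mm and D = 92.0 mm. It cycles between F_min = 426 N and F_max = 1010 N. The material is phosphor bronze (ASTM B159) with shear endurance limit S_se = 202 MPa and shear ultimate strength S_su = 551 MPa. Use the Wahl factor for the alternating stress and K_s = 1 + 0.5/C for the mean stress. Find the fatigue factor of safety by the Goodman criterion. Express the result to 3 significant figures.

1.13

C = D/d = 92.0/9.3 = 9.8925; K_W = (4C−1)/(4C−4)+0.615/C = 1.1465; K_s = 1+0.5/C = 1.0505
F_a = (F_max−F_min)/2 = 292 N; F_m = (F_max+F_min)/2 = 718 N
τ_a = K_W·8F_aD/(πd³) = 1.1465 × 85.048 = 97.508 MPa
τ_m = K_s·8F_mD/(πd³) = 1.0505 × 209.12 = 219.69 MPa
Goodman: 1/n_f = τ_a/S_se + τ_m/S_su = 97.508/202 + 219.69/551 = 0.48271 + 0.39872 = 0.88143
n_f = 1/0.88143 = 1.135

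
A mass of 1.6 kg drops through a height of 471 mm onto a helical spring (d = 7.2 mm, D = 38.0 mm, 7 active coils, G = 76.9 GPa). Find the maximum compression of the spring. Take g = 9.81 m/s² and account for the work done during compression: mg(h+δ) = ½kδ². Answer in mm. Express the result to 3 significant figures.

15.1 mm

k = Gd⁴/(8D³N_a) = (76.9×10³)(7.2⁴)/(8·38.0³·7) = 67.254 N/mm
W = mg = 1.6 × 9.81 = 15.696 N
½kδ² − Wδ − Wh = 0 → δ = (W + √(W² + 2kWh))/k
δ = (15.696 + √(246.36 + 994391))/67.254 = (15.696 + 997.32)/67.254 = 15.062 mm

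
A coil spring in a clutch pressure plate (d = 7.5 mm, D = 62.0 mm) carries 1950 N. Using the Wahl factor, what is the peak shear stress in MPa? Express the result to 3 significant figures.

859 MPa

Spring index C = D/d = 62.0/7.5 = 8.2667
K_W = (4C−1)/(4C−4) + 0.615/C = 32.067/29.067 + 0.0744 = 1.1776
τ₀ = 8FD/(πd³) = 8·1950·62.0/(π·7.5³) = 967200/1325.4 = 729.76 MPa
τ_max = K·τ₀ = 1.1776 × 729.76 = 859.37 MPa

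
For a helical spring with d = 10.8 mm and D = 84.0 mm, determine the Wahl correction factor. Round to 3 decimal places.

1.190

C = D/d = 84.0/10.8 = 7.7778
K_W = (4C−1)/(4C−4) + 0.615/C = 30.111/27.111 + 0.0791 = 1.1897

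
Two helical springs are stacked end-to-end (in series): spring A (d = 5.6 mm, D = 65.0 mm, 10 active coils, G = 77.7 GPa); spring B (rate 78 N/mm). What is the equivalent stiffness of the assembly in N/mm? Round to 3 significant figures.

3.33 N/mm

k_A = Gd⁴/(8D³N_a) = (77.7×10³)(5.6⁴)/(8·65.0³·10) = 3.4781 N/mm
Series: 1/k_eq = 1/3.4781 + 1/78 = 0.30033; k_eq = 3.3296 N/mm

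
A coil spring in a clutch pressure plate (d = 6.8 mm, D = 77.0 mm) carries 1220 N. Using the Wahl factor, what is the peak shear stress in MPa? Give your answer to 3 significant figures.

Spring index C = D/d = 77.0/6.8 = 11.3235
K_W = (4C−1)/(4C−4) + 0.615/C = 44.294/41.294 + 0.0543 = 1.1270
τ₀ = 8FD/(πd³) = 8·1220·77.0/(π·6.8³) = 751520/987.82 = 760.79 MPa
τ_max = K·τ₀ = 1.1270 × 760.79 = 857.38 MPa

857 MPa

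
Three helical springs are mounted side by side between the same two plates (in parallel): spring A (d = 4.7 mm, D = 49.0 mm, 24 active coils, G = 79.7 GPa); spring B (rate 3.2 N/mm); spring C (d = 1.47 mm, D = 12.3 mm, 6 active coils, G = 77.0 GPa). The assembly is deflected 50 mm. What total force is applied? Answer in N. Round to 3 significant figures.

k_A = Gd⁴/(8D³N_a) = (79.7×10³)(4.7⁴)/(8·49.0³·24) = 1.7217 N/mm
k_C = Gd⁴/(8D³N_a) = (77.0×10³)(1.47⁴)/(8·12.3³·6) = 4.0253 N/mm
Parallel: k_eq = 1.7217 + 3.2 + 4.0253 = 8.9471 N/mm
F = k_eq·δ = 8.9471·50 = 447.35 N

447 N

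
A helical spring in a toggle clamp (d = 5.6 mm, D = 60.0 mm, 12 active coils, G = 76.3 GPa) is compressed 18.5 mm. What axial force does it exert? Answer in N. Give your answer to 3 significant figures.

66.9 N

k = Gd⁴/(8D³N_a) = (76.3×10³)(5.6⁴)/(8·60.0³·12) = 3.6187 N/mm
F = k·δ = 3.6187 × 18.5 = 66.946 N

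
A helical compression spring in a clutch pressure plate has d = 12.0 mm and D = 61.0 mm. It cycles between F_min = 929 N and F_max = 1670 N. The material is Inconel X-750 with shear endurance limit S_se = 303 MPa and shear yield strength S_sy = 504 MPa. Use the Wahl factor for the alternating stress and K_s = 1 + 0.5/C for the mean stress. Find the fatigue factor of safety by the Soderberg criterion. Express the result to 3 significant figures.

2.51

C = D/d = 61.0/12.0 = 5.0833; K_W = (4C−1)/(4C−4)+0.615/C = 1.3047; K_s = 1+0.5/C = 1.0984
F_a = (F_max−F_min)/2 = 370.5 N; F_m = (F_max+F_min)/2 = 1299.5 N
τ_a = K_W·8F_aD/(πd³) = 1.3047 × 33.305 = 43.452 MPa
τ_m = K_s·8F_mD/(πd³) = 1.0984 × 116.82 = 128.31 MPa
Soderberg: 1/n_f = τ_a/S_se + τ_m/S_sy = 43.452/303 + 128.31/504 = 0.14341 + 0.25458 = 0.39798
n_f = 1/0.39798 = 2.513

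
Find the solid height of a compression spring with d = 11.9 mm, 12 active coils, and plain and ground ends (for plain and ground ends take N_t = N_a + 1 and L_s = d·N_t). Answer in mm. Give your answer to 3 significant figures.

plain and ground ends: N_t = N_a + 1 = 12 + 1 = 13
L_s = d·N_t = 11.9 × 13 = 154.7 mm

155 mm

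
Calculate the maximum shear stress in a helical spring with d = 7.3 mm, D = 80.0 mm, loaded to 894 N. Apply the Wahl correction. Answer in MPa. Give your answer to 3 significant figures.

530 MPa

Spring index C = D/d = 80.0/7.3 = 10.9589
K_W = (4C−1)/(4C−4) + 0.615/C = 42.836/39.836 + 0.0561 = 1.1314
τ₀ = 8FD/(πd³) = 8·894·80.0/(π·7.3³) = 572160/1222.1 = 468.17 MPa
τ_max = K·τ₀ = 1.1314 × 468.17 = 529.7 MPa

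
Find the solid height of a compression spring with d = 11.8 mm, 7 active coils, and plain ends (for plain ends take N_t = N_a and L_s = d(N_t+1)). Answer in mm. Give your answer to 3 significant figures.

94.4 mm

plain ends: N_t = N_a = 7
L_s = d·(N_t+1) = 11.8 × 8 = 94.4 mm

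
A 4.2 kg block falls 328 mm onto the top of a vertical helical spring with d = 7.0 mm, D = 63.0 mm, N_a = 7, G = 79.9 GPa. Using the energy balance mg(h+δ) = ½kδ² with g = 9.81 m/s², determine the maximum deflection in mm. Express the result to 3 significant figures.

k = Gd⁴/(8D³N_a) = (79.9×10³)(7.0⁴)/(8·63.0³·7) = 13.7 N/mm
W = mg = 4.2 × 9.81 = 41.202 N
½kδ² − Wδ − Wh = 0 → δ = (W + √(W² + 2kWh))/k
δ = (41.202 + √(1697.6 + 370298))/13.7 = (41.202 + 609.91)/13.7 = 47.526 mm

47.5 mm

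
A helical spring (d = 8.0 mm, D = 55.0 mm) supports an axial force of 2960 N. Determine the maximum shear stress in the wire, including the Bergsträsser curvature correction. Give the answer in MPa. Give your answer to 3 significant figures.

975 MPa

Spring index C = D/d = 55.0/8.0 = 6.8750
K_B = (4C+2)/(4C−3) = 29.500/24.500 = 1.2041
τ₀ = 8FD/(πd³) = 8·2960·55.0/(π·8.0³) = 1.3024e+06/1608.5 = 809.7 MPa
τ_max = K·τ₀ = 1.2041 × 809.7 = 974.95 MPa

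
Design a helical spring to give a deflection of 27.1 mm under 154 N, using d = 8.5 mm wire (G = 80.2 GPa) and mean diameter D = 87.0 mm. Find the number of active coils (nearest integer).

14

Required rate k = F/δ = 154/27.1 = 5.6827 N/mm
N_a = Gd⁴/(8D³k) = (80.2×10³ × 8.5⁴)/(8 × 87.0³ × 5.6827)
    = 4.18649e+08 / 2.99364e+07 = 13.98 → 14 coils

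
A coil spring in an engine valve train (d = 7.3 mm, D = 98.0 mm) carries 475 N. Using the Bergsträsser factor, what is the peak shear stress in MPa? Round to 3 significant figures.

Spring index C = D/d = 98.0/7.3 = 13.4247
K_B = (4C+2)/(4C−3) = 55.699/50.699 = 1.0986
τ₀ = 8FD/(πd³) = 8·475·98.0/(π·7.3³) = 372400/1222.1 = 304.71 MPa
τ_max = K·τ₀ = 1.0986 × 304.71 = 334.76 MPa

335 MPa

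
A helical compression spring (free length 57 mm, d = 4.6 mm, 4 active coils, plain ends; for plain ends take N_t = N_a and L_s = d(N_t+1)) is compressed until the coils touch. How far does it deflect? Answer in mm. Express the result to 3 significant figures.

N_t = 4; L_s = 4.6·5 = 23 mm
δ_solid = L₀ − L_s = 57 − 23 = 34 mm

34.0 mm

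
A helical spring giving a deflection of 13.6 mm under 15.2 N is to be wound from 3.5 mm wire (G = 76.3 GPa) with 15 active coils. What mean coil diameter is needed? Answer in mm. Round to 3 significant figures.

44.0 mm

Required rate k = F/δ = 15.2/13.6 = 1.1176 N/mm
D = (Gd⁴/(8N_a·k))^(1/3) = (76.3×10³·3.5⁴/(8·15·1.1176))^(1/3)
  = (85371.1)^(1/3) = 44.0322 mm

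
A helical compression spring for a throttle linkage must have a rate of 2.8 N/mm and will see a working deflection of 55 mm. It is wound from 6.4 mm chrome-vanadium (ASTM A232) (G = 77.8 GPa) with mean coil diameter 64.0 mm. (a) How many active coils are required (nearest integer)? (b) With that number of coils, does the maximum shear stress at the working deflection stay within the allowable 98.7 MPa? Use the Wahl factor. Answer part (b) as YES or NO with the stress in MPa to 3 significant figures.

N_a = Gd⁴/(8D³k) = (77.8×10³)(6.4⁴)/(8·64.0³·2.8) = 22.23 → N_a = 22
Actual rate k = Gd⁴/(8D³·22) = 2.8291 N/mm
Working load F = kδ = 2.8291·55 = 155.6 N
C = 64.0/6.4 = 10.0000; K_W = (4C−1)/(4C−4)+0.615/C = 1.1448
τ_max = K_W·8FD/(πd³) = 1.1448·96.736 = 110.75 MPa
τ_max > 98.7 MPa → exceeds allowable

(a) 22 coils; (b) NO, τ_max = 111 MPa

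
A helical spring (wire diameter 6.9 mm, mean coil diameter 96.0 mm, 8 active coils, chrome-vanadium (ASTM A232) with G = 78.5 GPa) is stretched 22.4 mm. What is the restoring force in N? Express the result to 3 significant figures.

k = Gd⁴/(8D³N_a) = (78.5×10³)(6.9⁴)/(8·96.0³·8) = 3.1425 N/mm
F = k·δ = 3.1425 × 22.4 = 70.392 N

70.4 N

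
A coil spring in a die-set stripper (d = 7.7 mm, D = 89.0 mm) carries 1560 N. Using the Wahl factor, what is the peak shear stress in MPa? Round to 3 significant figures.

Spring index C = D/d = 89.0/7.7 = 11.5584
K_W = (4C−1)/(4C−4) + 0.615/C = 45.234/42.234 + 0.0532 = 1.1242
τ₀ = 8FD/(πd³) = 8·1560·89.0/(π·7.7³) = 1.11072e+06/1434.2 = 774.43 MPa
τ_max = K·τ₀ = 1.1242 × 774.43 = 870.65 MPa

871 MPa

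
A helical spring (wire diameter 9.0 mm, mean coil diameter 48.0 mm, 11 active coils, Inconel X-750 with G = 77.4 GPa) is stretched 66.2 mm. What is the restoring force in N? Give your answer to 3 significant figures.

k = Gd⁴/(8D³N_a) = (77.4×10³)(9.0⁴)/(8·48.0³·11) = 52.18 N/mm
F = k·δ = 52.18 × 66.2 = 3454.3 N

3450 N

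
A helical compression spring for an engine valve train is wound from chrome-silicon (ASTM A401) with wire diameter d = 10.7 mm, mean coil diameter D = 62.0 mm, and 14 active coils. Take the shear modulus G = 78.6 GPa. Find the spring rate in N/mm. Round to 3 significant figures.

38.6 N/mm

k = Gd⁴/(8D³N_a) = (78.6×10³ × 10.7⁴) / (8 × 62.0³ × 14)
  = 1.03029e+09 / 2.66927e+07 = 38.598 N/mm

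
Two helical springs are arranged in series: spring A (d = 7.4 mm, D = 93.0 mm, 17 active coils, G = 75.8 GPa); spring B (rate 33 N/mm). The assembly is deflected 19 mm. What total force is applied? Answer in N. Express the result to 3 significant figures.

k_A = Gd⁴/(8D³N_a) = (75.8×10³)(7.4⁴)/(8·93.0³·17) = 2.0778 N/mm
Series: 1/k_eq = 1/2.0778 + 1/33 = 0.51158; k_eq = 1.9547 N/mm
F = k_eq·δ = 1.9547·19 = 37.14 N

37.1 N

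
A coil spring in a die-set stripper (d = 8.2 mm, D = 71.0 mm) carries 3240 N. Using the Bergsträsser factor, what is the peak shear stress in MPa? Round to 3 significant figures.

Spring index C = D/d = 71.0/8.2 = 8.6585
K_B = (4C+2)/(4C−3) = 36.634/31.634 = 1.1581
τ₀ = 8FD/(πd³) = 8·3240·71.0/(π·8.2³) = 1.84032e+06/1732.2 = 1062.4 MPa
τ_max = K·τ₀ = 1.1581 × 1062.4 = 1230.4 MPa

1230 MPa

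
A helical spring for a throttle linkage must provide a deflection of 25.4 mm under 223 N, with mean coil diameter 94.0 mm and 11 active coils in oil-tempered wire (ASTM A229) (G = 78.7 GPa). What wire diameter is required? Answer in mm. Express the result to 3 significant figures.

9.50 mm

Required rate k = F/δ = 223/25.4 = 8.7795 N/mm
d = (8D³N_a·k / G)^(1/4) = (8·94.0³·11·8.7795 / (78.7×10³))^0.25
  = (8153.8)^0.25 = 9.5026 mm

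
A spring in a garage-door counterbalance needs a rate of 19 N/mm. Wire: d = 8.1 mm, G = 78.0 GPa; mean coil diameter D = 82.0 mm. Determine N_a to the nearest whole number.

4

N_a = Gd⁴/(8D³k) = (78.0×10³ × 8.1⁴)/(8 × 82.0³ × 19)
    = 3.35764e+08 / 8.38079e+07 = 4.006 → 4 coils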